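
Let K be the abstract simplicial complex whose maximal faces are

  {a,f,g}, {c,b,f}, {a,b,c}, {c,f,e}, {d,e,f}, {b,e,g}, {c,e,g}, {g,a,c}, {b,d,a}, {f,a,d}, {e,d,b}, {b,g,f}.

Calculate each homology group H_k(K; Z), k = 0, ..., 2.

Take the total order a < b < c < d < e < f < g on the vertex set. Then K (dimension 2) consists of the simplices:

  0-simplices (7): a, b, c, d, e, f, g
  1-simplices (18): ab, ac, ad, af, ag, bc, bd, be, bf, bg, ce, cf, cg, de, df, ef, eg, fg
  2-simplices (12): abc, abd, acg, adf, afg, bcf, bde, beg, bfg, cef, ceg, def

so the chain groups are C_0 ≅ Z^7, C_1 ≅ Z^18, C_2 ≅ Z^12.

∂_1: C_1 → C_0 sends each edge [p,q] (with p < q) to q − p. For instance
  ∂cf = f − c.
The 7×18 boundary matrix has rank 6 and Smith normal form diag(1,1,1,1,1,1).

∂_2: C_2 → C_1 sends each 2-simplex [p,q,r] to [q,r] − [p,r] + [p,q]. For instance
  ∂acg = cg − ag + ac,
  ∂def = ef − df + de.
This gives a 18×12 integer matrix of rank 12; reducing to Smith normal form yields diagonal entries (1,1,1,1,1,1,1,1,1,1,1,2).

Now H_k = ker ∂_k / im ∂_{k+1}, so:

  H_0: rank C_0 − rank ∂_1 = 7 − 6 = 1, and the invariant factors of ∂_1 are all 1, so H_0 ≅ Z.
  H_1: rank ker ∂_1 − rank ∂_2 = (18 − 6) − 12 = 0, and ∂_2 has invariant factor 2 > 1, so H_1 ≅ Z/2.
  H_2: rank ker ∂_2 − rank ∂_3 = (12 − 12) − 0 = 0, and there is no ∂_3, so H_2 ≅ 0.

As a check, the Euler characteristic is 7 − 18 + 12 = 1, which agrees with 1 − 0 + 0 = 1.

H_0 = Z,  H_1 = Z/2,  H_2 = 0.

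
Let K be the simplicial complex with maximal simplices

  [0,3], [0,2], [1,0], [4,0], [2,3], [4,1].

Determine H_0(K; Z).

H_0 = Z.

Take the total order 0 < 1 < 2 < 3 < 4 on the vertex set. Then K (dimension 1) consists of the simplices:

  0-simplices (5): [0], [1], [2], [3], [4]
  1-simplices (6): [0,1], [0,2], [0,3], [0,4], [1,4], [2,3]

Hence C_0 ≅ Z^5, C_1 ≅ Z^6.

Boundary ∂_1: C_1 → C_0 maps an edge to its endpoints' difference, ∂[p,q] = q − p.
The resulting 5×6 matrix has rank 4, and its Smith normal form has invariant factors (1,1,1,1).

From H_k ≅ ker(∂_k) / im(∂_{k+1}) we obtain:

  H_0: rank C_0 − rank ∂_1 = 5 − 4 = 1, and the invariant factors of ∂_1 are all 1, so H_0 ≅ Z.

(K is a triangulation of a wedge of 2 circles.)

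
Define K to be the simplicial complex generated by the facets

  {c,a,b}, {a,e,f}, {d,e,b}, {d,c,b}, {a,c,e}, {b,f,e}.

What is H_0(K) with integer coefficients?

H_0 ≅ Z.

We work with the vertex ordering a < b < c < d < e < f. The simplices of K, each written with vertices in increasing order, are:

  0-simplices (6): a, b, c, d, e, f
  1-simplices (12): ab, ac, ae, af, bc, bd, be, bf, cd, ce, de, ef
  2-simplices (6): abc, ace, aef, bcd, bde, bef

so the chain groups are C_0 ≅ Z^6, C_1 ≅ Z^12, C_2 ≅ Z^6.

Boundary ∂_1: C_1 → C_0 sends each edge [p,q] (with p < q) to q − p. For instance
  ∂be = e − b.
The 6×12 boundary matrix has rank 5 and Smith normal form diag(1,1,1,1,1).

The boundary map ∂_2: C_2 → C_1 maps a triangle to the signed sum of its edges. For instance
  ∂bcd = cd − bd + bc,
  ∂bef = ef − bf + be.
The resulting 12×6 matrix has rank 6, and its Smith normal form has invariant factors (1,1,1,1,1,1).

From H_k ≅ ker(∂_k) / im(∂_{k+1}) we obtain:

  H_0: rank C_0 − rank ∂_1 = 6 − 5 = 1, and the invariant factors of ∂_1 are all 1, so H_0 ≅ Z.

(K is a triangulation of the cylinder S^1 x I.)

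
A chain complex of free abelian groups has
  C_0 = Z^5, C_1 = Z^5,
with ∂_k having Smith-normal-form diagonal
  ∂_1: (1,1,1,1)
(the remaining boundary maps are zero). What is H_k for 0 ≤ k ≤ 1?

H_0 ≅ Z,  H_1 ≅ Z.

H_0: b_0 = 5 − 0 − 4 = 1; torsion from ∂_1 factors > 1: none. So H_0 ≅ Z.
H_1: b_1 = 5 − 4 − 0 = 1; torsion from ∂_2 factors > 1: none. So H_1 ≅ Z.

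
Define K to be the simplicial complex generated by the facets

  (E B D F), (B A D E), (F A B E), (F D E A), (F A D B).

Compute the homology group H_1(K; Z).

H_1 ≅ 0.

We work with the vertex ordering A < B < D < E < F. The simplices of K, each written with vertices in increasing order, are:

  0-simplices (5): A, B, D, E, F
  1-simplices (10): AB, AD, AE, AF, BD, BE, BF, DE, DF, EF
  2-simplices (10): ABD, ABE, ABF, ADE, ADF, AEF, BDE, BDF, BEF, DEF
  3-simplices (5): ABDE, ABDF, ABEF, ADEF, BDEF

so the chain groups are C_0 ≅ Z^5, C_1 ≅ Z^10, C_2 ≅ Z^10, C_3 ≅ Z^5.

The boundary map ∂_1: C_1 → C_0 is given by ∂[p,q] = [q] − [p]. For instance
  ∂AF = F − A.
The resulting 5×10 matrix has rank 4, and its Smith normal form has invariant factors (1,1,1,1).

The boundary map ∂_2: C_2 → C_1 maps a triangle to the signed sum of its edges. For instance
  ∂ADF = DF − AF + AD,
  ∂ABE = BE − AE + AB.
The 10×10 boundary matrix has rank 6 and Smith normal form diag(1,1,1,1,1,1).

Boundary ∂_3: C_3 → C_2 sends each 3-simplex σ to the alternating sum Σ_i (−1)^i (σ with its i-th vertex removed). For instance
  ∂ABDF = BDF − ADF + ABF − ABD,
  ∂ABDE = BDE − ADE + ABE − ABD.
This gives a 10×5 integer matrix of rank 4; reducing to Smith normal form yields diagonal entries (1,1,1,1).

Reading off H_k = ker ∂_k / im ∂_{k+1}:

  H_1: rank ker ∂_1 − rank ∂_2 = (10 − 4) − 6 = 0, and the invariant factors of ∂_2 are all 1, so H_1 = 0.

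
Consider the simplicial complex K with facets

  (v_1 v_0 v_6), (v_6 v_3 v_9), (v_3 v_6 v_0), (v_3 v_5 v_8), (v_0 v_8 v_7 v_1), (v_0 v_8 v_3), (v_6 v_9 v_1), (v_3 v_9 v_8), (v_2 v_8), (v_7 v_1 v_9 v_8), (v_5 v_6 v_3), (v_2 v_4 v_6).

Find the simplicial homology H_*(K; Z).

H_0 = Z,  H_1 = Z,  H_2 = Z,  H_3 = 0.

We work with the vertex ordering v_0 < v_1 < v_2 < v_3 < v_4 < v_5 < v_6 < v_7 < v_8 < v_9. The simplices of K, each written with vertices in increasing order, are:

  0-simplices (10): [v_0], [v_1], [v_2], [v_3], [v_4], [v_5], [v_6], [v_7], [v_8], [v_9]
  1-simplices (23): (23 of them)
  2-simplices (16): (16 of them)
  3-simplices (2): [v_0,v_1,v_7,v_8], [v_1,v_7,v_8,v_9]

so the chain groups are C_0 ≅ Z^10, C_1 ≅ Z^23, C_2 ≅ Z^16, C_3 ≅ Z^2.

∂_1: C_1 → C_0 sends each edge [p,q] (with p < q) to q − p. For instance
  ∂[v_7,v_8] = [v_8] − [v_7].
The 10×23 boundary matrix has rank 9 and Smith normal form diag(1,1,1,1,1,1,1,1,1).

Boundary ∂_2: C_2 → C_1 maps a triangle to the signed sum of its edges. For instance
  ∂[v_0,v_1,v_8] = [v_1,v_8] − [v_0,v_8] + [v_0,v_1],
  ∂[v_2,v_4,v_6] = [v_4,v_6] − [v_2,v_6] + [v_2,v_4].
This gives a 23×16 integer matrix of rank 13; reducing to Smith normal form yields diagonal entries (1,1,1,1,1,1,1,1,1,1,1,1,1).

Boundary ∂_3: C_3 → C_2 sends each 3-simplex σ to the alternating sum Σ_i (−1)^i (σ with its i-th vertex removed). For instance
  ∂[v_0,v_1,v_7,v_8] = [v_1,v_7,v_8] − [v_0,v_7,v_8] + [v_0,v_1,v_8] − [v_0,v_1,v_7],
  ∂[v_1,v_7,v_8,v_9] = [v_7,v_8,v_9] − [v_1,v_8,v_9] + [v_1,v_7,v_9] − [v_1,v_7,v_8].
As a 16×2 matrix over Z this has rank 2, with invariant factors (1,1).

From H_k ≅ ker(∂_k) / im(∂_{k+1}) we obtain:

  H_0: rank C_0 − rank ∂_1 = 10 − 9 = 1, and the invariant factors of ∂_1 are all 1, so H_0 = Z.
  H_1: rank ker ∂_1 − rank ∂_2 = (23 − 9) − 13 = 1, and the invariant factors of ∂_2 are all 1, so H_1 = Z.
  H_2: rank ker ∂_2 − rank ∂_3 = (16 − 13) − 2 = 1, and the invariant factors of ∂_3 are all 1, so H_2 = Z.
  H_3: rank ker ∂_3 − rank ∂_4 = (2 − 2) − 0 = 0, and there is no ∂_4, so H_3 = 0.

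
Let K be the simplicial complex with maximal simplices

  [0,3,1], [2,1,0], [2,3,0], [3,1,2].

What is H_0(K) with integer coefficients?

We work with the vertex ordering 0 < 1 < 2 < 3. The simplices of K, each written with vertices in increasing order, are:

  0-simplices (4): [0], [1], [2], [3]
  1-simplices (6): [0,1], [0,2], [0,3], [1,2], [1,3], [2,3]
  2-simplices (4): [0,1,2], [0,1,3], [0,2,3], [1,2,3]

so the chain groups are C_0 ≅ Z^4, C_1 ≅ Z^6, C_2 ≅ Z^4.

∂_1: C_1 → C_0 sends each edge [p,q] (with p < q) to q − p.
The 4×6 boundary matrix has rank 3 and Smith normal form diag(1,1,1).

Boundary ∂_2: C_2 → C_1 maps a triangle to the signed sum of its edges. For instance
  ∂[0,1,3] = [1,3] − [0,3] + [0,1],
  ∂[0,2,3] = [2,3] − [0,3] + [0,2].
The resulting 6×4 matrix has rank 3, and its Smith normal form has invariant factors (1,1,1).

Computing H_k = (kernel of ∂_k) / (image of ∂_{k+1}):

  H_0: rank C_0 − rank ∂_1 = 4 − 3 = 1, and the invariant factors of ∂_1 are all 1, so H_0 = Z.

(K is a triangulation of the 2-sphere S^2.)

H_0 ≅ Z.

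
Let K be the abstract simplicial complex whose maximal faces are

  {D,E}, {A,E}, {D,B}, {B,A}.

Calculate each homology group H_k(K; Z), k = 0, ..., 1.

H_0 = Z,  H_1 = Z.

Fix the vertex order A < B < D < E and write every simplex with vertices in increasing order. Then dim K = 1 and the simplices of K are:

  0-simplices (4): A, B, D, E
  1-simplices (4): AB, AE, BD, DE

Hence C_0 ≅ Z^4, C_1 ≅ Z^4.

The boundary map ∂_1: C_1 → C_0 sends each edge [p,q] (with p < q) to q − p. For instance
  ∂BD = D − B.
The resulting 4×4 matrix has rank 3, and its Smith normal form has invariant factors (1,1,1).

Now H_k = ker ∂_k / im ∂_{k+1}, so:

  H_0: rank C_0 − rank ∂_1 = 4 − 3 = 1, and the invariant factors of ∂_1 are all 1, so H_0 ≅ Z.
  H_1: rank ker ∂_1 − rank ∂_2 = (4 − 3) − 0 = 1, and there is no ∂_2, so H_1 ≅ Z.

(K is a triangulation of the circle S^1.)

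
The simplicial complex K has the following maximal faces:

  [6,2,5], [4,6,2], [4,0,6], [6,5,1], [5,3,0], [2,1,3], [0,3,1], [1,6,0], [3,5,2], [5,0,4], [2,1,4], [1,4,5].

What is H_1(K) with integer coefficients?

Fix the vertex order 0 < 1 < 2 < 3 < 4 < 5 < 6 and write every simplex with vertices in increasing order. Then dim K = 2 and the simplices of K are:

  0-simplices (7): [0], [1], [2], [3], [4], [5], [6]
  1-simplices (18): [0,1], [0,3], [0,4], [0,5], [0,6], [1,2], [1,3], [1,4], [1,5], [1,6], [2,3], [2,4], [2,5], [2,6], [3,5], [4,5], [4,6], [5,6]
  2-simplices (12): [0,1,3], [0,1,6], [0,3,5], [0,4,5], [0,4,6], [1,2,3], [1,2,4], [1,4,5], [1,5,6], [2,3,5], [2,4,6], [2,5,6]

giving chain groups C_0 ≅ Z^7, C_1 ≅ Z^18, C_2 ≅ Z^12.

∂_1: C_1 → C_0 is given by ∂[p,q] = [q] − [p].
As a 7×18 matrix over Z this has rank 6, with invariant factors (1,1,1,1,1,1).

∂_2: C_2 → C_1 maps a triangle to the signed sum of its edges. For instance
  ∂[2,3,5] = [3,5] − [2,5] + [2,3],
  ∂[0,4,6] = [4,6] − [0,6] + [0,4].
The resulting 18×12 matrix has rank 12, and its Smith normal form has invariant factors (1,1,1,1,1,1,1,1,1,1,1,2).

Computing H_k = (kernel of ∂_k) / (image of ∂_{k+1}):

  H_1: rank ker ∂_1 − rank ∂_2 = (18 − 6) − 12 = 0, and ∂_2 has invariant factor 2 > 1, so H_1 = Z/2Z.

H_1 = Z/2Z.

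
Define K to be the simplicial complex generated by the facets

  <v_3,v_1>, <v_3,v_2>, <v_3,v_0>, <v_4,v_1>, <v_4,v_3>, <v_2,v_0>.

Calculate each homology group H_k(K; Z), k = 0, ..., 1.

H_0 ≅ Z,  H_1 ≅ Z^2.

K has 5 vertices, 6 edges.
rank ∂_0 = 0, rank ∂_1 = 4 ⇒ b_0 = 5 − 0 − 4 = 1; all invariant factors of ∂_1 are 1 so no torsion. So H_0 ≅ Z.
rank ∂_1 = 4, rank ∂_2 = 0 ⇒ b_1 = 6 − 4 − 0 = 2. So H_1 ≅ Z^2.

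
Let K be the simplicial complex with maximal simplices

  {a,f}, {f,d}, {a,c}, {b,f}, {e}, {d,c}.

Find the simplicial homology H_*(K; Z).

We work with the vertex ordering a < b < c < d < e < f. The simplices of K, each written with vertices in increasing order, are:

  0-simplices (6): a, b, c, d, e, f
  1-simplices (5): ac, af, bf, cd, df

Hence C_0 ≅ Z^6, C_1 ≅ Z^5.

Boundary ∂_1: C_1 → C_0 sends each edge [p,q] (with p < q) to q − p. For instance
  ∂ac = c − a.
As a 6×5 matrix over Z this has rank 4, with invariant factors (1,1,1,1).

Computing H_k = (kernel of ∂_k) / (image of ∂_{k+1}):

  H_0: rank C_0 − rank ∂_1 = 6 − 4 = 2, and the invariant factors of ∂_1 are all 1, so H_0 = Z^2.
  H_1: rank ker ∂_1 − rank ∂_2 = (5 − 4) − 0 = 1, and there is no ∂_2, so H_1 = Z.

As a check, the Euler characteristic is 6 − 5 = 1, which agrees with 2 − 1 = 1.

H_0 = Z^2,  H_1 = Z.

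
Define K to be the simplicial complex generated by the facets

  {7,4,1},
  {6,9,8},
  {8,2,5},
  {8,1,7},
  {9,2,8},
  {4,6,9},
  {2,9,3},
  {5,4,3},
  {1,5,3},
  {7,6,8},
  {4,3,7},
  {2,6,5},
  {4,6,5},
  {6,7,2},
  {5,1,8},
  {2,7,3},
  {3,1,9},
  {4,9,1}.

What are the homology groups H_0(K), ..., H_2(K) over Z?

We work with the vertex ordering 1 < 2 < 3 < 4 < 5 < 6 < 7 < 8 < 9. The simplices of K, each written with vertices in increasing order, are:

  0-simplices (9): [1], [2], [3], [4], [5], [6], [7], [8], [9]
  1-simplices (27): (27 of them)
  2-simplices (18): [1,3,5], [1,3,9], [1,4,7], [1,4,9], [1,5,8], [1,7,8], [2,3,7], [2,3,9], [2,5,6], [2,5,8], [2,6,7], [2,8,9], [3,4,5], [3,4,7], [4,5,6], [4,6,9], [6,7,8], [6,8,9]

so the chain groups are C_0 ≅ Z^9, C_1 ≅ Z^27, C_2 ≅ Z^18.

The boundary map ∂_1: C_1 → C_0 maps an edge to its endpoints' difference, ∂[p,q] = q − p. For instance
  ∂[3,9] = [9] − [3].
The resulting 9×27 matrix has rank 8, and its Smith normal form has invariant factors (1,1,1,1,1,1,1,1).

Boundary ∂_2: C_2 → C_1 maps a triangle to the signed sum of its edges. For instance
  ∂[2,5,6] = [5,6] − [2,6] + [2,5],
  ∂[3,4,5] = [4,5] − [3,5] + [3,4].
This gives a 27×18 integer matrix of rank 18; reducing to Smith normal form yields diagonal entries (1,1,1,1,1,1,1,1,1,1,1,1,1,1,1,1,1,2).

Reading off H_k = ker ∂_k / im ∂_{k+1}:

  H_0: rank C_0 − rank ∂_1 = 9 − 8 = 1, and the invariant factors of ∂_1 are all 1, so H_0 = Z.
  H_1: rank ker ∂_1 − rank ∂_2 = (27 − 8) − 18 = 1, and ∂_2 has invariant factor 2 > 1, so H_1 = Z ⊕ Z/2.
  H_2: rank ker ∂_2 − rank ∂_3 = (18 − 18) − 0 = 0, and there is no ∂_3, so H_2 = 0.

As a check, the Euler characteristic is 9 − 27 + 18 = 0, which agrees with 1 − 1 + 0 = 0.
(K is a triangulation of the Klein bottle.)

H_0 ≅ Z,  H_1 ≅ Z ⊕ Z/2,  H_2 = 0.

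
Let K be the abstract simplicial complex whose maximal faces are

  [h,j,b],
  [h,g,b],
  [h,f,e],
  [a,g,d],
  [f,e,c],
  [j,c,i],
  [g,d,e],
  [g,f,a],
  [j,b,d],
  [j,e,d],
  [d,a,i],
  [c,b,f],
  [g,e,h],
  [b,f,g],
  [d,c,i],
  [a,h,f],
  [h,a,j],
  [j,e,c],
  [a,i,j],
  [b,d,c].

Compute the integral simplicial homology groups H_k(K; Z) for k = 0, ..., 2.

Take the total order a < b < c < d < e < f < g < h < i < j on the vertex set. Then K (dimension 2) consists of the simplices:

  0-simplices (10): a, b, c, d, e, f, g, h, i, j
  1-simplices (30): ad, af, ag, ah, ai, aj, bc, bd, bf, bg, bh, bj, cd, ce, cf, ci, cj, de, dg, di, dj, ef, eg, eh, ej, fg, fh, gh, hj, ij
  2-simplices (20): adg, adi, afg, afh, ahj, aij, bcd, bcf, bdj, bfg, bgh, bhj, cdi, cef, cej, cij, deg, dej, efh, egh

so the chain groups are C_0 ≅ Z^10, C_1 ≅ Z^30, C_2 ≅ Z^20.

Boundary ∂_1: C_1 → C_0 is given by ∂[p,q] = [q] − [p].
The resulting 10×30 matrix has rank 9, and its Smith normal form has invariant factors (1,1,1,1,1,1,1,1,1).

∂_2: C_2 → C_1 acts by ∂[p,q,r] = [q,r] − [p,r] + [p,q]. For instance
  ∂dej = ej − dj + de,
  ∂bcf = cf − bf + bc.
This gives a 30×20 integer matrix of rank 20; reducing to Smith normal form yields diagonal entries (1,1,1,1,1,1,1,1,1,1,1,1,1,1,1,1,1,1,1,2).

From H_k ≅ ker(∂_k) / im(∂_{k+1}) we obtain:

  H_0: rank C_0 − rank ∂_1 = 10 − 9 = 1, and the invariant factors of ∂_1 are all 1, so H_0 = Z.
  H_1: rank ker ∂_1 − rank ∂_2 = (30 − 9) − 20 = 1, and ∂_2 has invariant factor 2 > 1, so H_1 = Z ⊕ Z/2Z.
  H_2: rank ker ∂_2 − rank ∂_3 = (20 − 20) − 0 = 0, and there is no ∂_3, so H_2 = 0.

H_0 ≅ Z,  H_1 ≅ Z ⊕ Z/2Z,  H_2 = 0.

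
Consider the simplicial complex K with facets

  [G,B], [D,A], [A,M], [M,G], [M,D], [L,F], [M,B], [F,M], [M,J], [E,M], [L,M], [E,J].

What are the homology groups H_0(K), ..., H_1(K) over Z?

H_0 ≅ Z,  H_1 ≅ Z^4.

Take the total order A < B < D < E < F < G < J < L < M on the vertex set. Then K (dimension 1) consists of the simplices:

  0-simplices (9): A, B, D, E, F, G, J, L, M
  1-simplices (12): AD, AM, BG, BM, DM, EJ, EM, FL, FM, GM, JM, LM

giving chain groups C_0 ≅ Z^9, C_1 ≅ Z^12.

∂_1: C_1 → C_0 is given by ∂[p,q] = [q] − [p]. For instance
  ∂AM = M − A.
The 9×12 boundary matrix has rank 8 and Smith normal form diag(1,1,1,1,1,1,1,1).

Reading off H_k = ker ∂_k / im ∂_{k+1}:

  H_0: rank C_0 − rank ∂_1 = 9 − 8 = 1, and the invariant factors of ∂_1 are all 1, so H_0 = Z.
  H_1: rank ker ∂_1 − rank ∂_2 = (12 − 8) − 0 = 4, and there is no ∂_2, so H_1 = Z^4.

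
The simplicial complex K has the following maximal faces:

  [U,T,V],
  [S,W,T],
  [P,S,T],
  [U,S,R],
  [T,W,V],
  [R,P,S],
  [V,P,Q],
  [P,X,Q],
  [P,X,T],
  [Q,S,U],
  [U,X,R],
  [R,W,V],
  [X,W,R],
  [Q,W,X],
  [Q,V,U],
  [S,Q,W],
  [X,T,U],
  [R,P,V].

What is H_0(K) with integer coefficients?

K has 9 vertices, 27 edges, 18 triangles.
rank ∂_0 = 0, rank ∂_1 = 8 ⇒ b_0 = 9 − 0 − 8 = 1; all invariant factors of ∂_1 are 1 so no torsion. So H_0 ≅ Z.

H_0 = Z.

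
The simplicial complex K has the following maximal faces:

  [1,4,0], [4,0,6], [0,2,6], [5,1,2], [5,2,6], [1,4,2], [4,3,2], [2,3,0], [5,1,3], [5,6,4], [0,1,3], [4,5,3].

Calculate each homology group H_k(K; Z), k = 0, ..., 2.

We work with the vertex ordering 0 < 1 < 2 < 3 < 4 < 5 < 6. The simplices of K, each written with vertices in increasing order, are:

  0-simplices (7): [0], [1], [2], [3], [4], [5], [6]
  1-simplices (18): [0,1], [0,2], [0,3], [0,4], [0,6], [1,2], [1,3], [1,4], [1,5], [2,3], [2,4], [2,5], [2,6], [3,4], [3,5], [4,5], [4,6], [5,6]
  2-simplices (12): [0,1,3], [0,1,4], [0,2,3], [0,2,6], [0,4,6], [1,2,4], [1,2,5], [1,3,5], [2,3,4], [2,5,6], [3,4,5], [4,5,6]

Hence C_0 ≅ Z^7, C_1 ≅ Z^18, C_2 ≅ Z^12.

The boundary map ∂_1: C_1 → C_0 maps an edge to its endpoints' difference, ∂[p,q] = q − p.
As a 7×18 matrix over Z this has rank 6, with invariant factors (1,1,1,1,1,1).

The boundary map ∂_2: C_2 → C_1 acts by ∂[p,q,r] = [q,r] − [p,r] + [p,q]. For instance
  ∂[0,2,6] = [2,6] − [0,6] + [0,2],
  ∂[1,2,5] = [2,5] − [1,5] + [1,2].
The resulting 18×12 matrix has rank 12, and its Smith normal form has invariant factors (1,1,1,1,1,1,1,1,1,1,1,2).

Now H_k = ker ∂_k / im ∂_{k+1}, so:

  H_0: rank C_0 − rank ∂_1 = 7 − 6 = 1, and the invariant factors of ∂_1 are all 1, so H_0 ≅ Z.
  H_1: rank ker ∂_1 − rank ∂_2 = (18 − 6) − 12 = 0, and ∂_2 has invariant factor 2 > 1, so H_1 ≅ Z/2Z.
  H_2: rank ker ∂_2 − rank ∂_3 = (12 − 12) − 0 = 0, and there is no ∂_3, so H_2 ≅ 0.

As a check, the Euler characteristic is 7 − 18 + 12 = 1, which agrees with 1 − 0 + 0 = 1.

H_0 ≅ Z,  H_1 ≅ Z/2Z,  H_2 = 0.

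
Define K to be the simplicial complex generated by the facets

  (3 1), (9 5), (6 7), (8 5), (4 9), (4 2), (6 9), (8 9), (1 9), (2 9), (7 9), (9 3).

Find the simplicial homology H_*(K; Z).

Fix the vertex order 1 < 2 < 3 < 4 < 5 < 6 < 7 < 8 < 9 and write every simplex with vertices in increasing order. Then dim K = 1 and the simplices of K are:

  0-simplices (9): [1], [2], [3], [4], [5], [6], [7], [8], [9]
  1-simplices (12): [1,3], [1,9], [2,4], [2,9], [3,9], [4,9], [5,8], [5,9], [6,7], [6,9], [7,9], [8,9]

so the chain groups are C_0 ≅ Z^9, C_1 ≅ Z^12.

Boundary ∂_1: C_1 → C_0 is given by ∂[p,q] = [q] − [p]. For instance
  ∂[2,4] = [4] − [2].
This gives a 9×12 integer matrix of rank 8; reducing to Smith normal form yields diagonal entries (1,1,1,1,1,1,1,1).

Computing H_k = (kernel of ∂_k) / (image of ∂_{k+1}):

  H_0: rank C_0 − rank ∂_1 = 9 − 8 = 1, and the invariant factors of ∂_1 are all 1, so H_0 ≅ Z.
  H_1: rank ker ∂_1 − rank ∂_2 = (12 − 8) − 0 = 4, and there is no ∂_2, so H_1 ≅ Z^4.

As a check, the Euler characteristic is 9 − 12 = -3, which agrees with 1 − 4 = -3.

H_0 ≅ Z,  H_1 ≅ Z^4.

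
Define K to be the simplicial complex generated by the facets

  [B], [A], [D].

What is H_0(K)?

H_0 ≅ Z^3.

Fix the vertex order A < B < D and write every simplex with vertices in increasing order. Then dim K = 0 and the simplices of K are:

  0-simplices (3): A, B, D

so the chain groups are C_0 ≅ Z^3.

Computing H_k = (kernel of ∂_k) / (image of ∂_{k+1}):

  H_0: rank C_0 − rank ∂_1 = 3 − 0 = 3, and there is no ∂_1, so H_0 = Z^3.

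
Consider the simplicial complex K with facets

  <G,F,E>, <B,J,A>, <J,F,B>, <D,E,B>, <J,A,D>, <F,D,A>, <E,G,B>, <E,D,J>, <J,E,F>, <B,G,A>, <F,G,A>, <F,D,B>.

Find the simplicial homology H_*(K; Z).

H_0 ≅ Z,  H_1 ≅ Z/2Z,  H_2 = 0.

K has 7 vertices, 18 edges, 12 triangles.
rank ∂_0 = 0, rank ∂_1 = 6 ⇒ b_0 = 7 − 0 − 6 = 1; all invariant factors of ∂_1 are 1 so no torsion. So H_0 = Z.
rank ∂_1 = 6, rank ∂_2 = 12 ⇒ b_1 = 18 − 6 − 12 = 0; ∂_2 has invariant factor(s) [2] giving torsion. So H_1 = Z/2Z.
rank ∂_2 = 12, rank ∂_3 = 0 ⇒ b_2 = 12 − 12 − 0 = 0. So H_2 = 0.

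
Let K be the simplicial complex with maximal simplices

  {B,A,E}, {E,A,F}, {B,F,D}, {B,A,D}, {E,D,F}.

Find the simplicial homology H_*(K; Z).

Order the vertices as A < B < D < E < F. Listing each simplex with vertices in this order, K has dimension 2 with simplices:

  0-simplices (5): A, B, D, E, F
  1-simplices (10): AB, AD, AE, AF, BD, BE, BF, DE, DF, EF
  2-simplices (5): ABD, ABE, AEF, BDF, DEF

Hence C_0 ≅ Z^5, C_1 ≅ Z^10, C_2 ≅ Z^5.

∂_1: C_1 → C_0 maps an edge to its endpoints' difference, ∂[p,q] = q − p.
The resulting 5×10 matrix has rank 4, and its Smith normal form has invariant factors (1,1,1,1).

Boundary ∂_2: C_2 → C_1 acts by ∂[p,q,r] = [q,r] − [p,r] + [p,q]. For instance
  ∂AEF = EF − AF + AE,
  ∂ABE = BE − AE + AB.
The 10×5 boundary matrix has rank 5 and Smith normal form diag(1,1,1,1,1).

Reading off H_k = ker ∂_k / im ∂_{k+1}:

  H_0: rank C_0 − rank ∂_1 = 5 − 4 = 1, and the invariant factors of ∂_1 are all 1, so H_0 ≅ Z.
  H_1: rank ker ∂_1 − rank ∂_2 = (10 − 4) − 5 = 1, and the invariant factors of ∂_2 are all 1, so H_1 ≅ Z.
  H_2: rank ker ∂_2 − rank ∂_3 = (5 − 5) − 0 = 0, and there is no ∂_3, so H_2 ≅ 0.

(K is a triangulation of the Möbius band.)

H_0 ≅ Z,  H_1 ≅ Z,  H_2 = 0.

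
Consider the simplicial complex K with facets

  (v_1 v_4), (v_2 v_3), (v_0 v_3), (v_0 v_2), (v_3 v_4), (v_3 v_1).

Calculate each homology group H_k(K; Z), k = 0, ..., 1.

H_0 = Z,  H_1 = Z^2.

Take the total order v_0 < v_1 < v_2 < v_3 < v_4 on the vertex set. Then K (dimension 1) consists of the simplices:

  0-simplices (5): [v_0], [v_1], [v_2], [v_3], [v_4]
  1-simplices (6): [v_0,v_2], [v_0,v_3], [v_1,v_3], [v_1,v_4], [v_2,v_3], [v_3,v_4]

Hence C_0 ≅ Z^5, C_1 ≅ Z^6.

The boundary map ∂_1: C_1 → C_0 is given by ∂[p,q] = [q] − [p].
This gives a 5×6 integer matrix of rank 4; reducing to Smith normal form yields diagonal entries (1,1,1,1).

From H_k ≅ ker(∂_k) / im(∂_{k+1}) we obtain:

  H_0: rank C_0 − rank ∂_1 = 5 − 4 = 1, and the invariant factors of ∂_1 are all 1, so H_0 ≅ Z.
  H_1: rank ker ∂_1 − rank ∂_2 = (6 − 4) − 0 = 2, and there is no ∂_2, so H_1 ≅ Z^2.

As a check, the Euler characteristic is 5 − 6 = -1, which agrees with 1 − 2 = -1.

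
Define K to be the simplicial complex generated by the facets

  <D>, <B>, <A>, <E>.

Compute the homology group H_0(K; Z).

H_0 = Z^4.

Fix the vertex order A < B < D < E and write every simplex with vertices in increasing order. Then dim K = 0 and the simplices of K are:

  0-simplices (4): A, B, D, E

giving chain groups C_0 ≅ Z^4.

Reading off H_k = ker ∂_k / im ∂_{k+1}:

  H_0: rank C_0 − rank ∂_1 = 4 − 0 = 4, and there is no ∂_1, so H_0 = Z^4.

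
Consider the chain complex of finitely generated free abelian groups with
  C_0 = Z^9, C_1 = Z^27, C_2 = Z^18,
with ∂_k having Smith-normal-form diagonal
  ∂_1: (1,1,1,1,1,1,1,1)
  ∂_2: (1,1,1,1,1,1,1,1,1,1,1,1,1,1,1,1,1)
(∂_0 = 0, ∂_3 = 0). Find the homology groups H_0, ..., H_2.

H_0: b_0 = 9 − 0 − 8 = 1; torsion from ∂_1 factors > 1: none. So H_0 = Z.
H_1: b_1 = 27 − 8 − 17 = 2; torsion from ∂_2 factors > 1: none. So H_1 = Z^2.
H_2: b_2 = 18 − 17 − 0 = 1; torsion from ∂_3 factors > 1: none. So H_2 = Z.

H_0 = Z,  H_1 = Z^2,  H_2 = Z.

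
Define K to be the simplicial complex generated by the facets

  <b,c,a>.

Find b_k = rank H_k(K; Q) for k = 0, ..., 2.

b_0 = 1, b_1 = 0, b_2 = 0.

K has 3 vertices, 3 edges, 1 triangle.
rank ∂_0 = 0, rank ∂_1 = 2 ⇒ b_0 = 3 − 0 − 2 = 1; all invariant factors of ∂_1 are 1 so no torsion. So H_0 ≅ Z.
rank ∂_1 = 2, rank ∂_2 = 1 ⇒ b_1 = 3 − 2 − 1 = 0; all invariant factors of ∂_2 are 1 so no torsion. So H_1 ≅ 0.
rank ∂_2 = 1, rank ∂_3 = 0 ⇒ b_2 = 1 − 1 − 0 = 0. So H_2 ≅ 0.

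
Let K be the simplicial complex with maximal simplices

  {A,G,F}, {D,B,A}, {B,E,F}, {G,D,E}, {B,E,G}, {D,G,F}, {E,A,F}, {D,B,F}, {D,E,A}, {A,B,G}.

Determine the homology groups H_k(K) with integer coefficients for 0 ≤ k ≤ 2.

Fix the vertex order A < B < D < E < F < G and write every simplex with vertices in increasing order. Then dim K = 2 and the simplices of K are:

  0-simplices (6): A, B, D, E, F, G
  1-simplices (15): AB, AD, AE, AF, AG, BD, BE, BF, BG, DE, DF, DG, EF, EG, FG
  2-simplices (10): ABD, ABG, ADE, AEF, AFG, BDF, BEF, BEG, DEG, DFG

giving chain groups C_0 ≅ Z^6, C_1 ≅ Z^15, C_2 ≅ Z^10.

∂_1: C_1 → C_0 maps an edge to its endpoints' difference, ∂[p,q] = q − p.
The resulting 6×15 matrix has rank 5, and its Smith normal form has invariant factors (1,1,1,1,1).

∂_2: C_2 → C_1 maps a triangle to the signed sum of its edges. For instance
  ∂BDF = DF − BF + BD,
  ∂ABD = BD − AD + AB.
This gives a 15×10 integer matrix of rank 10; reducing to Smith normal form yields diagonal entries (1,1,1,1,1,1,1,1,1,2).

From H_k ≅ ker(∂_k) / im(∂_{k+1}) we obtain:

  H_0: rank C_0 − rank ∂_1 = 6 − 5 = 1, and the invariant factors of ∂_1 are all 1, so H_0 ≅ Z.
  H_1: rank ker ∂_1 − rank ∂_2 = (15 − 5) − 10 = 0, and ∂_2 has invariant factor 2 > 1, so H_1 ≅ Z/2Z.
  H_2: rank ker ∂_2 − rank ∂_3 = (10 − 10) − 0 = 0, and there is no ∂_3, so H_2 ≅ 0.

As a check, the Euler characteristic is 6 − 15 + 10 = 1, which agrees with 1 − 0 + 0 = 1.
(K is a triangulation of the real projective plane RP^2.)

H_0 = Z,  H_1 = Z/2Z,  H_2 = 0.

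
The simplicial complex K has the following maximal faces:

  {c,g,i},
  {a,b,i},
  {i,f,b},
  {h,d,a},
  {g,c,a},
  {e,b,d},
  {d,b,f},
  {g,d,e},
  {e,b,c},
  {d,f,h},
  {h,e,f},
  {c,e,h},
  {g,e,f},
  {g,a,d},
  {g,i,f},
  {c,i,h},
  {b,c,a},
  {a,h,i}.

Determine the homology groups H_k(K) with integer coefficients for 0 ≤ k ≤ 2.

We work with the vertex ordering a < b < c < d < e < f < g < h < i. The simplices of K, each written with vertices in increasing order, are:

  0-simplices (9): a, b, c, d, e, f, g, h, i
  1-simplices (27): ab, ac, ad, ag, ah, ai, bc, bd, be, bf, bi, ce, cg, ch, ci, de, df, dg, dh, ef, eg, eh, fg, fh, fi, gi, hi
  2-simplices (18): abc, abi, acg, adg, adh, ahi, bce, bde, bdf, bfi, ceh, cgi, chi, deg, dfh, efg, efh, fgi

so the chain groups are C_0 ≅ Z^9, C_1 ≅ Z^27, C_2 ≅ Z^18.

The boundary map ∂_1: C_1 → C_0 sends each edge [p,q] (with p < q) to q − p. For instance
  ∂fi = i − f.
The 9×27 boundary matrix has rank 8 and Smith normal form diag(1,1,1,1,1,1,1,1).

Boundary ∂_2: C_2 → C_1 sends each 2-simplex [p,q,r] to [q,r] − [p,r] + [p,q]. For instance
  ∂cgi = gi − ci + cg,
  ∂abc = bc − ac + ab.
The 27×18 boundary matrix has rank 18 and Smith normal form diag(1,1,1,1,1,1,1,1,1,1,1,1,1,1,1,1,1,2).

Computing H_k = (kernel of ∂_k) / (image of ∂_{k+1}):

  H_0: rank C_0 − rank ∂_1 = 9 − 8 = 1, and the invariant factors of ∂_1 are all 1, so H_0 ≅ Z.
  H_1: rank ker ∂_1 − rank ∂_2 = (27 − 8) − 18 = 1, and ∂_2 has invariant factor 2 > 1, so H_1 ≅ Z ⊕ Z_2.
  H_2: rank ker ∂_2 − rank ∂_3 = (18 − 18) − 0 = 0, and there is no ∂_3, so H_2 ≅ 0.

(K is a triangulation of the Klein bottle.)

H_0 ≅ Z,  H_1 ≅ Z ⊕ Z_2,  H_2 = 0.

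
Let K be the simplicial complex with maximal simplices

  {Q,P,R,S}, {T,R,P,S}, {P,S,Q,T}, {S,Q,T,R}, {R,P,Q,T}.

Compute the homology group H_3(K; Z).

H_3 = Z.

Fix the vertex order P < Q < R < S < T and write every simplex with vertices in increasing order. Then dim K = 3 and the simplices of K are:

  0-simplices (5): P, Q, R, S, T
  1-simplices (10): PQ, PR, PS, PT, QR, QS, QT, RS, RT, ST
  2-simplices (10): PQR, PQS, PQT, PRS, PRT, PST, QRS, QRT, QST, RST
  3-simplices (5): PQRS, PQRT, PQST, PRST, QRST

giving chain groups C_0 ≅ Z^5, C_1 ≅ Z^10, C_2 ≅ Z^10, C_3 ≅ Z^5.

Boundary ∂_1: C_1 → C_0 maps an edge to its endpoints' difference, ∂[p,q] = q − p.
This gives a 5×10 integer matrix of rank 4; reducing to Smith normal form yields diagonal entries (1,1,1,1).

∂_2: C_2 → C_1 maps a triangle to the signed sum of its edges. For instance
  ∂PRT = RT − PT + PR,
  ∂PQR = QR − PR + PQ.
As a 10×10 matrix over Z this has rank 6, with invariant factors (1,1,1,1,1,1).

Boundary ∂_3: C_3 → C_2 sends each 3-simplex σ to the alternating sum Σ_i (−1)^i (σ with its i-th vertex removed). For instance
  ∂PQRT = QRT − PRT + PQT − PQR,
  ∂PQRS = QRS − PRS + PQS − PQR.
The resulting 10×5 matrix has rank 4, and its Smith normal form has invariant factors (1,1,1,1).

Now H_k = ker ∂_k / im ∂_{k+1}, so:

  H_3: rank ker ∂_3 − rank ∂_4 = (5 − 4) − 0 = 1, and there is no ∂_4, so H_3 ≅ Z.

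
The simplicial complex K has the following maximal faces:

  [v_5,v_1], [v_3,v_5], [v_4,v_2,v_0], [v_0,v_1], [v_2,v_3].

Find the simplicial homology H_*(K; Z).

We work with the vertex ordering v_0 < v_1 < v_2 < v_3 < v_4 < v_5. The simplices of K, each written with vertices in increasing order, are:

  0-simplices (6): [v_0], [v_1], [v_2], [v_3], [v_4], [v_5]
  1-simplices (7): [v_0,v_1], [v_0,v_2], [v_0,v_4], [v_1,v_5], [v_2,v_3], [v_2,v_4], [v_3,v_5]
  2-simplices (1): [v_0,v_2,v_4]

Hence C_0 ≅ Z^6, C_1 ≅ Z^7, C_2 ≅ Z^1.

Boundary ∂_1: C_1 → C_0 maps an edge to its endpoints' difference, ∂[p,q] = q − p. For instance
  ∂[v_1,v_5] = [v_5] − [v_1].
As a 6×7 matrix over Z this has rank 5, with invariant factors (1,1,1,1,1).

Boundary ∂_2: C_2 → C_1 sends each 2-simplex [p,q,r] to [q,r] − [p,r] + [p,q]. For instance
  ∂[v_0,v_2,v_4] = [v_2,v_4] − [v_0,v_4] + [v_0,v_2].
The 7×1 boundary matrix has rank 1 and Smith normal form diag(1).

From H_k ≅ ker(∂_k) / im(∂_{k+1}) we obtain:

  H_0: rank C_0 − rank ∂_1 = 6 − 5 = 1, and the invariant factors of ∂_1 are all 1, so H_0 ≅ Z.
  H_1: rank ker ∂_1 − rank ∂_2 = (7 − 5) − 1 = 1, and the invariant factors of ∂_2 are all 1, so H_1 ≅ Z.
  H_2: rank ker ∂_2 − rank ∂_3 = (1 − 1) − 0 = 0, and there is no ∂_3, so H_2 ≅ 0.

H_0 ≅ Z,  H_1 ≅ Z,  H_2 = 0.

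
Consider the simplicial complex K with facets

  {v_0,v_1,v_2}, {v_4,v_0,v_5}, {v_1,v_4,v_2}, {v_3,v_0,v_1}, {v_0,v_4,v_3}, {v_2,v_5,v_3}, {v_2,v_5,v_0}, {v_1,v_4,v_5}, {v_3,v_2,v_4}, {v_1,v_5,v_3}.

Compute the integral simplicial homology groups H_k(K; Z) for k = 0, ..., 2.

H_0 = Z,  H_1 = Z_2,  H_2 = 0.

K has 6 vertices, 15 edges, 10 triangles.
rank ∂_0 = 0, rank ∂_1 = 5 ⇒ b_0 = 6 − 0 − 5 = 1; all invariant factors of ∂_1 are 1 so no torsion. So H_0 = Z.
rank ∂_1 = 5, rank ∂_2 = 10 ⇒ b_1 = 15 − 5 − 10 = 0; ∂_2 has invariant factor(s) [2] giving torsion. So H_1 = Z_2.
rank ∂_2 = 10, rank ∂_3 = 0 ⇒ b_2 = 10 − 10 − 0 = 0. So H_2 = 0.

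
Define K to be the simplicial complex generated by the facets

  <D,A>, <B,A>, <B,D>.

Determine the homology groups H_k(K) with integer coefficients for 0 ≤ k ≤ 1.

H_0 = Z,  H_1 = Z.

K has 3 vertices, 3 edges.
rank ∂_0 = 0, rank ∂_1 = 2 ⇒ b_0 = 3 − 0 − 2 = 1; all invariant factors of ∂_1 are 1 so no torsion. So H_0 = Z.
rank ∂_1 = 2, rank ∂_2 = 0 ⇒ b_1 = 3 − 2 − 0 = 1. So H_1 = Z.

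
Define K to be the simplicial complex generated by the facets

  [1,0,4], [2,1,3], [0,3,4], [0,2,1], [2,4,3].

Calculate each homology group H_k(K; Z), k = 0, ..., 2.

H_0 ≅ Z,  H_1 ≅ Z,  H_2 = 0.

Fix the vertex order 0 < 1 < 2 < 3 < 4 and write every simplex with vertices in increasing order. Then dim K = 2 and the simplices of K are:

  0-simplices (5): [0], [1], [2], [3], [4]
  1-simplices (10): [0,1], [0,2], [0,3], [0,4], [1,2], [1,3], [1,4], [2,3], [2,4], [3,4]
  2-simplices (5): [0,1,2], [0,1,4], [0,3,4], [1,2,3], [2,3,4]

Hence C_0 ≅ Z^5, C_1 ≅ Z^10, C_2 ≅ Z^5.

∂_1: C_1 → C_0 maps an edge to its endpoints' difference, ∂[p,q] = q − p.
As a 5×10 matrix over Z this has rank 4, with invariant factors (1,1,1,1).

The boundary map ∂_2: C_2 → C_1 sends each 2-simplex [p,q,r] to [q,r] − [p,r] + [p,q]. For instance
  ∂[0,3,4] = [3,4] − [0,4] + [0,3],
  ∂[0,1,2] = [1,2] − [0,2] + [0,1].
As a 10×5 matrix over Z this has rank 5, with invariant factors (1,1,1,1,1).

Reading off H_k = ker ∂_k / im ∂_{k+1}:

  H_0: rank C_0 − rank ∂_1 = 5 − 4 = 1, and the invariant factors of ∂_1 are all 1, so H_0 = Z.
  H_1: rank ker ∂_1 − rank ∂_2 = (10 − 4) − 5 = 1, and the invariant factors of ∂_2 are all 1, so H_1 = Z.
  H_2: rank ker ∂_2 − rank ∂_3 = (5 − 5) − 0 = 0, and there is no ∂_3, so H_2 = 0.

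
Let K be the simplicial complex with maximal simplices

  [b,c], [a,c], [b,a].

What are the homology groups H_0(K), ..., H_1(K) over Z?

We work with the vertex ordering a < b < c. The simplices of K, each written with vertices in increasing order, are:

  0-simplices (3): a, b, c
  1-simplices (3): ab, ac, bc

Hence C_0 ≅ Z^3, C_1 ≅ Z^3.

The boundary map ∂_1: C_1 → C_0 is given by ∂[p,q] = [q] − [p]. For instance
  ∂ab = b − a.
The resulting 3×3 matrix has rank 2, and its Smith normal form has invariant factors (1,1).

Now H_k = ker ∂_k / im ∂_{k+1}, so:

  H_0: rank C_0 − rank ∂_1 = 3 − 2 = 1, and the invariant factors of ∂_1 are all 1, so H_0 ≅ Z.
  H_1: rank ker ∂_1 − rank ∂_2 = (3 − 2) − 0 = 1, and there is no ∂_2, so H_1 ≅ Z.

As a check, the Euler characteristic is 3 − 3 = 0, which agrees with 1 − 1 = 0.

H_0 ≅ Z,  H_1 ≅ Z.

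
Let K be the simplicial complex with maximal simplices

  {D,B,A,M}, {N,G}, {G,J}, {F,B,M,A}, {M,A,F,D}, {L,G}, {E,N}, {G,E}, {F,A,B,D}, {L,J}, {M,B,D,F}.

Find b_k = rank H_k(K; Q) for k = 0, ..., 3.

Take the total order A < B < D < E < F < G < J < L < M < N on the vertex set. Then K (dimension 3) consists of the simplices:

  0-simplices (10): A, B, D, E, F, G, J, L, M, N
  1-simplices (16): AB, AD, AF, AM, BD, BF, BM, DF, DM, EG, EN, FM, GJ, GL, GN, JL
  2-simplices (10): ABD, ABF, ABM, ADF, ADM, AFM, BDF, BDM, BFM, DFM
  3-simplices (5): ABDF, ABDM, ABFM, ADFM, BDFM

Hence C_0 ≅ Z^10, C_1 ≅ Z^16, C_2 ≅ Z^10, C_3 ≅ Z^5.

Boundary ∂_1: C_1 → C_0 sends each edge [p,q] (with p < q) to q − p.
The resulting 10×16 matrix has rank 8, and its Smith normal form has invariant factors (1,1,1,1,1,1,1,1).

∂_2: C_2 → C_1 acts by ∂[p,q,r] = [q,r] − [p,r] + [p,q]. For instance
  ∂BDM = DM − BM + BD,
  ∂ABD = BD − AD + AB.
The 16×10 boundary matrix has rank 6 and Smith normal form diag(1,1,1,1,1,1).

The boundary map ∂_3: C_3 → C_2 sends each 3-simplex σ to the alternating sum Σ_i (−1)^i (σ with its i-th vertex removed). For instance
  ∂ABDM = BDM − ADM + ABM − ABD,
  ∂ABFM = BFM − AFM + ABM − ABF.
As a 10×5 matrix over Z this has rank 4, with invariant factors (1,1,1,1).

Computing H_k = (kernel of ∂_k) / (image of ∂_{k+1}):

  H_0: rank C_0 − rank ∂_1 = 10 − 8 = 2, and the invariant factors of ∂_1 are all 1, so H_0 ≅ Z^2.
  H_1: rank ker ∂_1 − rank ∂_2 = (16 − 8) − 6 = 2, and the invariant factors of ∂_2 are all 1, so H_1 ≅ Z^2.
  H_2: rank ker ∂_2 − rank ∂_3 = (10 − 6) − 4 = 0, and the invariant factors of ∂_3 are all 1, so H_2 ≅ 0.
  H_3: rank ker ∂_3 − rank ∂_4 = (5 − 4) − 0 = 1, and there is no ∂_4, so H_3 ≅ Z.

As a check, the Euler characteristic is 10 − 16 + 10 − 5 = -1, which agrees with 2 − 2 + 0 − 1 = -1.

Hence the Betti numbers are b_0 = 2, b_1 = 2, b_2 = 0, b_3 = 1.

b_0 = 2, b_1 = 2, b_2 = 0, b_3 = 1.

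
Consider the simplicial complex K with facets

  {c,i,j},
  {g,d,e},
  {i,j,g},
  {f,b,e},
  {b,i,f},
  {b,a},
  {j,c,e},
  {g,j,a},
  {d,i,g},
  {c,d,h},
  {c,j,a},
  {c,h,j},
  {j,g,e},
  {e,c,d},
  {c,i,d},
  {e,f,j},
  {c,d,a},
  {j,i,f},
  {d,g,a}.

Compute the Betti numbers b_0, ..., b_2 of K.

b_0 = 1, b_1 = 1, b_2 = 2.

Take the total order a < b < c < d < e < f < g < h < i < j on the vertex set. Then K (dimension 2) consists of the simplices:

  0-simplices (10): a, b, c, d, e, f, g, h, i, j
  1-simplices (26): ab, ac, ad, ag, aj, be, bf, bi, cd, ce, ch, ci, cj, de, dg, dh, di, ef, eg, ej, fi, fj, gi, gj, hj, ij
  2-simplices (18): acd, acj, adg, agj, bef, bfi, cde, cdh, cdi, cej, chj, cij, deg, dgi, efj, egj, fij, gij

giving chain groups C_0 ≅ Z^10, C_1 ≅ Z^26, C_2 ≅ Z^18.

The boundary map ∂_1: C_1 → C_0 maps an edge to its endpoints' difference, ∂[p,q] = q − p.
This gives a 10×26 integer matrix of rank 9; reducing to Smith normal form yields diagonal entries (1,1,1,1,1,1,1,1,1).

∂_2: C_2 → C_1 sends each 2-simplex [p,q,r] to [q,r] − [p,r] + [p,q]. For instance
  ∂efj = fj − ej + ef,
  ∂acj = cj − aj + ac.
The resulting 26×18 matrix has rank 16, and its Smith normal form has invariant factors (1,1,1,1,1,1,1,1,1,1,1,1,1,1,1,1).

Now H_k = ker ∂_k / im ∂_{k+1}, so:

  H_0: rank C_0 − rank ∂_1 = 10 − 9 = 1, and the invariant factors of ∂_1 are all 1, so H_0 ≅ Z.
  H_1: rank ker ∂_1 − rank ∂_2 = (26 − 9) − 16 = 1, and the invariant factors of ∂_2 are all 1, so H_1 ≅ Z.
  H_2: rank ker ∂_2 − rank ∂_3 = (18 − 16) − 0 = 2, and there is no ∂_3, so H_2 ≅ Z^2.

As a check, the Euler characteristic is 10 − 26 + 18 = 2, which agrees with 1 − 1 + 2 = 2.

Hence the Betti numbers are b_0 = 1, b_1 = 1, b_2 = 2.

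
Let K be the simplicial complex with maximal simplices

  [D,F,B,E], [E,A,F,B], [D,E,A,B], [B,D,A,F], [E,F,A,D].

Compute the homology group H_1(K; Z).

H_1 = 0.

Take the total order A < B < D < E < F on the vertex set. Then K (dimension 3) consists of the simplices:

  0-simplices (5): A, B, D, E, F
  1-simplices (10): AB, AD, AE, AF, BD, BE, BF, DE, DF, EF
  2-simplices (10): ABD, ABE, ABF, ADE, ADF, AEF, BDE, BDF, BEF, DEF
  3-simplices (5): ABDE, ABDF, ABEF, ADEF, BDEF

so the chain groups are C_0 ≅ Z^5, C_1 ≅ Z^10, C_2 ≅ Z^10, C_3 ≅ Z^5.

The boundary map ∂_1: C_1 → C_0 maps an edge to its endpoints' difference, ∂[p,q] = q − p.
As a 5×10 matrix over Z this has rank 4, with invariant factors (1,1,1,1).

The boundary map ∂_2: C_2 → C_1 sends each 2-simplex [p,q,r] to [q,r] − [p,r] + [p,q]. For instance
  ∂ABD = BD − AD + AB,
  ∂ADF = DF − AF + AD.
The resulting 10×10 matrix has rank 6, and its Smith normal form has invariant factors (1,1,1,1,1,1).

∂_3: C_3 → C_2 sends each 3-simplex σ to the alternating sum Σ_i (−1)^i (σ with its i-th vertex removed). For instance
  ∂ABDF = BDF − ADF + ABF − ABD,
  ∂ABDE = BDE − ADE + ABE − ABD.
The resulting 10×5 matrix has rank 4, and its Smith normal form has invariant factors (1,1,1,1).

Reading off H_k = ker ∂_k / im ∂_{k+1}:

  H_1: rank ker ∂_1 − rank ∂_2 = (10 − 4) − 6 = 0, and the invariant factors of ∂_2 are all 1, so H_1 = 0.

(K is a triangulation of the 3-sphere S^3.)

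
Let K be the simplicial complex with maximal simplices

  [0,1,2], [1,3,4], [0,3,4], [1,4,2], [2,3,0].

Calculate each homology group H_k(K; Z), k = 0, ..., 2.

Fix the vertex order 0 < 1 < 2 < 3 < 4 and write every simplex with vertices in increasing order. Then dim K = 2 and the simplices of K are:

  0-simplices (5): [0], [1], [2], [3], [4]
  1-simplices (10): [0,1], [0,2], [0,3], [0,4], [1,2], [1,3], [1,4], [2,3], [2,4], [3,4]
  2-simplices (5): [0,1,2], [0,2,3], [0,3,4], [1,2,4], [1,3,4]

Hence C_0 ≅ Z^5, C_1 ≅ Z^10, C_2 ≅ Z^5.

The boundary map ∂_1: C_1 → C_0 is given by ∂[p,q] = [q] − [p].
The resulting 5×10 matrix has rank 4, and its Smith normal form has invariant factors (1,1,1,1).

Boundary ∂_2: C_2 → C_1 acts by ∂[p,q,r] = [q,r] − [p,r] + [p,q]. For instance
  ∂[1,3,4] = [3,4] − [1,4] + [1,3],
  ∂[1,2,4] = [2,4] − [1,4] + [1,2].
The 10×5 boundary matrix has rank 5 and Smith normal form diag(1,1,1,1,1).

Reading off H_k = ker ∂_k / im ∂_{k+1}:

  H_0: rank C_0 − rank ∂_1 = 5 − 4 = 1, and the invariant factors of ∂_1 are all 1, so H_0 ≅ Z.
  H_1: rank ker ∂_1 − rank ∂_2 = (10 − 4) − 5 = 1, and the invariant factors of ∂_2 are all 1, so H_1 ≅ Z.
  H_2: rank ker ∂_2 − rank ∂_3 = (5 − 5) − 0 = 0, and there is no ∂_3, so H_2 ≅ 0.

(K is a triangulation of the Möbius band.)

H_0 ≅ Z,  H_1 ≅ Z,  H_2 = 0.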